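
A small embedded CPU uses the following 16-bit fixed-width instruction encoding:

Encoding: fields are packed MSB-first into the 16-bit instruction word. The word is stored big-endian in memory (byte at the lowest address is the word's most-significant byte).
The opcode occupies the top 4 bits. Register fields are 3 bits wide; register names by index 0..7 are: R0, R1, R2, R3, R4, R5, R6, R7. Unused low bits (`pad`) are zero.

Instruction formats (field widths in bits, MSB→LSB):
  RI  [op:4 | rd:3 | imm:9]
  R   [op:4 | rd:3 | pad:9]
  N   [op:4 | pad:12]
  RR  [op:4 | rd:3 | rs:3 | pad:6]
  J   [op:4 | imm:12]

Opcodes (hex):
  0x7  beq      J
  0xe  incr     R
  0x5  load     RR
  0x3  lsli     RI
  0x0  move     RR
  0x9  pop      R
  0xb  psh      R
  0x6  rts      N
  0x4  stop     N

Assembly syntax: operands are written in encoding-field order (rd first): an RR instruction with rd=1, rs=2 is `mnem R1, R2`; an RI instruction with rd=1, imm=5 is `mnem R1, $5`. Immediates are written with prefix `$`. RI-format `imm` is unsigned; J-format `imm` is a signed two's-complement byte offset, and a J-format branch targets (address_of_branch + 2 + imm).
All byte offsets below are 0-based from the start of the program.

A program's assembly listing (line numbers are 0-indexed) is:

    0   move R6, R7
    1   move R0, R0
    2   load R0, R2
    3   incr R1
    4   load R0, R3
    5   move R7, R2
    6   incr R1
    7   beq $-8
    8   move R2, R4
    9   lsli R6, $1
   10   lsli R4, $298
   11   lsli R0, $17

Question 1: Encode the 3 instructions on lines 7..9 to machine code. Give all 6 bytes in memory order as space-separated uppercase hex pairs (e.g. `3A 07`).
7. beq fields op=0x7:4|imm=-8:12 → word 7ff8h → 7f f8
8. move fields op=0x0:4|rd=2:3|rs=4:3|pad=0:6 → word 0500h → 05 00
9. lsli fields op=0x3:4|rd=6:3|imm=1:9 → word 3c01h → 3c 01

7F F8 05 00 3C 01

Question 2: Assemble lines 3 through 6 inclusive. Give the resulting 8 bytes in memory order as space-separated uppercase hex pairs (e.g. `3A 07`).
E2 00 50 C0 0E 80 E2 00

line 3 (incr): pack op=0xe:4|rd=1:3|pad=0:9 = 0xe200; big→ e2 00
line 4 (load): pack op=0x5:4|rd=0:3|rs=3:3|pad=0:6 = 0x50c0; big→ 50 c0
line 5 (move): pack op=0x0:4|rd=7:3|rs=2:3|pad=0:6 = 0x0e80; big→ 0e 80
line 6 (incr): pack op=0xe:4|rd=1:3|pad=0:9 = 0xe200; big→ e2 00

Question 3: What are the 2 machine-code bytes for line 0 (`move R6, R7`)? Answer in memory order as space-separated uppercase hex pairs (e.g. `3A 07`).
L0: move op=0x0:4|rd=6:3|rs=7:3|pad=0:6 ⇒ 0x0dc0 ⇒ big 0d c0

0D C0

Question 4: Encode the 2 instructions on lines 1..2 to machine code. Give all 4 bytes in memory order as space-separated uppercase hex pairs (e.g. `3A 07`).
00 00 50 80

line 1 (move): pack op=0x0:4|rd=0:3|rs=0:3|pad=0:6 = 0x0000; big→ 00 00
line 2 (load): pack op=0x5:4|rd=0:3|rs=2:3|pad=0:6 = 0x5080; big→ 50 80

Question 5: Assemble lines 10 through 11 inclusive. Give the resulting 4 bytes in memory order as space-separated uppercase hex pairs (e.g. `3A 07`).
line 10 (lsli): pack op=0x3:4|rd=4:3|imm=298:9 = 0x392a; big→ 39 2a
line 11 (lsli): pack op=0x3:4|rd=0:3|imm=17:9 = 0x3011; big→ 30 11

39 2A 30 11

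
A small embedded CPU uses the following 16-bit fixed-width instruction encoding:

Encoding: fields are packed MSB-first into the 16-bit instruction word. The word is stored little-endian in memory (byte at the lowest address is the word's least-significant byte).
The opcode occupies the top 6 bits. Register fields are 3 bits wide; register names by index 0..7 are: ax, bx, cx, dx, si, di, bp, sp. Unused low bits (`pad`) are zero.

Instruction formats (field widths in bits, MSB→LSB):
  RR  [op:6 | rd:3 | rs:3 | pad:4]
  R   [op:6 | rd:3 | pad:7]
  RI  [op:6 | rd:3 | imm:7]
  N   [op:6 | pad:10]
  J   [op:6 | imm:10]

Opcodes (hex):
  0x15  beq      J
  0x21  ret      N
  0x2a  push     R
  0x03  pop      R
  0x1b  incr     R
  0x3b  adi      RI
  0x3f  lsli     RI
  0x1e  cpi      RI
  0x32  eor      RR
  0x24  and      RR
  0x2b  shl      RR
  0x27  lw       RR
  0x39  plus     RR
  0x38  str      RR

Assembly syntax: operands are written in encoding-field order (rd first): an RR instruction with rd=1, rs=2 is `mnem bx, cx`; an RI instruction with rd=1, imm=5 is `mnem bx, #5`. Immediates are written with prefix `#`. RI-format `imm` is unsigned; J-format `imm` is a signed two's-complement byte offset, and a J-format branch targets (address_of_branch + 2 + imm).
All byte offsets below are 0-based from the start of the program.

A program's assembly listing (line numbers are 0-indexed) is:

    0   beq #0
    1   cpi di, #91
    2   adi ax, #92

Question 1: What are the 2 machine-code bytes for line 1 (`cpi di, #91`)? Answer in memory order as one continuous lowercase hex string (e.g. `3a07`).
1. cpi fields op=0x1e:6|rd=5:3|imm=91:7 → word 7adbh → db 7a

db7a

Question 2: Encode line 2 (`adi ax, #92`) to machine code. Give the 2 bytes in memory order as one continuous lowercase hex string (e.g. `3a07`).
line 2 (adi): pack op=0x3b:6|rd=0:3|imm=92:7 = 0xec5c; little→ 5c ec

5cec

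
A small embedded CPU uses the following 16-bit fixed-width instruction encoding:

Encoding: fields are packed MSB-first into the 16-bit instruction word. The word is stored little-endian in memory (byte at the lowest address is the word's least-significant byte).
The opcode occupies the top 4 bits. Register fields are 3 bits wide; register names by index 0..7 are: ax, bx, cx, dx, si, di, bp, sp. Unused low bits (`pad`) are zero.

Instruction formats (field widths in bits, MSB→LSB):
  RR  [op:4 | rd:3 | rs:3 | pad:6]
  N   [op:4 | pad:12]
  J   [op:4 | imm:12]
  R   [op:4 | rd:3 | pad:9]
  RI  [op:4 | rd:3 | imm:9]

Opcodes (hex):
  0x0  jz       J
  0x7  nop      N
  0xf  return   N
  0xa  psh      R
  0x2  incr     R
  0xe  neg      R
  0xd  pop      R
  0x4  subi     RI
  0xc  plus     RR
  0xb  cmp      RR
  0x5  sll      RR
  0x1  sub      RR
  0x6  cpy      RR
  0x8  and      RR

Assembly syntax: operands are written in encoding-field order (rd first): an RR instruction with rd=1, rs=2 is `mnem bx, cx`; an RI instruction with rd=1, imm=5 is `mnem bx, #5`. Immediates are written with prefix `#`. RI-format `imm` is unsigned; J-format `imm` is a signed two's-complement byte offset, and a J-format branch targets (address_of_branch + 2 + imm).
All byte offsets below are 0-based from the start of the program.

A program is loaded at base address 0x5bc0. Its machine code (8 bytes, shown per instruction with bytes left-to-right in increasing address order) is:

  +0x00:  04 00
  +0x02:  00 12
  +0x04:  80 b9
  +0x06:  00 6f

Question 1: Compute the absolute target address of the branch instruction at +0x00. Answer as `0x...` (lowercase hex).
off 0x00: read 04 00 as little → 0x0004
  opcode bits[15:12]=0x0: jz/J
  [11:0] imm=4 = #4
  target = base 0x5bc0 + off 0x00 + 2 + imm 4 = 0x5bc6

0x5bc6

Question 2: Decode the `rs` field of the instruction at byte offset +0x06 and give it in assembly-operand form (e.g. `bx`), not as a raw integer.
si

[06] 00 6f → 0x6f00
  op=0x6f00>>12=0x6 ⇒ cpy (RR)
  rd: (w>>9)&0x7=0x7 → sp
  rs: (w>>6)&0x7=0x4 → si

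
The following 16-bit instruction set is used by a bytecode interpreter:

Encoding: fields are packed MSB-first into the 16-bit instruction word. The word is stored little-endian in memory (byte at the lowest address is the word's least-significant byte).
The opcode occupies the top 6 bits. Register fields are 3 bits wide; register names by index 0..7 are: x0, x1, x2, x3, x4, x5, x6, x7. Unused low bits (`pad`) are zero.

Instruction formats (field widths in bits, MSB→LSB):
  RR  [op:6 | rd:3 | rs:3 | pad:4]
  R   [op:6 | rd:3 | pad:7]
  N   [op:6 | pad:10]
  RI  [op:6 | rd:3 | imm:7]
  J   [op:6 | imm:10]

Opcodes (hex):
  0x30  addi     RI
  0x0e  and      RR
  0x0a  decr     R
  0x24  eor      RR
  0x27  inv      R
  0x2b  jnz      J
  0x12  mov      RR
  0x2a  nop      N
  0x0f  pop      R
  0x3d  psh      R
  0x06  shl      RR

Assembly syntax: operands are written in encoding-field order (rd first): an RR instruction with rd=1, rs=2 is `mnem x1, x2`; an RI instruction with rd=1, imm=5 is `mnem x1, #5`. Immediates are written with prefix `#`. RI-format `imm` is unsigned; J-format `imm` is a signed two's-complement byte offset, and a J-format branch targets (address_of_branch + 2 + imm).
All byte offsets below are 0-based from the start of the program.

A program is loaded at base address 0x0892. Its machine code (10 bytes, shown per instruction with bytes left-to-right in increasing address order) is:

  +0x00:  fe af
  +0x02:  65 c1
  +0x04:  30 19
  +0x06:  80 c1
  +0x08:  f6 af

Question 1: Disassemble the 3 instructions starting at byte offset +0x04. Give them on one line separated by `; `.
@+04  little-endian(30 19) = 0x1930
  opcode bits[15:10]=0x6: shl/RR
  rd: (w>>7)&0x7=0x2 → x2
  rs: (w>>4)&0x7=0x3 → x3
@+06  little-endian(80 c1) = 0xc180
  opcode bits[15:10]=0x30: addi/RI
  rd: (w>>7)&0x7=0x3 → x3
  imm: (w>>0)&0x7f=0x0 → #0
@+08  little-endian(f6 af) = 0xaff6
  opcode bits[15:10]=0x2b: jnz/J
  imm: (w>>0)&0x3ff=0x3f6 (s10→-10) → #-10

shl x2, x3; addi x3, #0; jnz #-10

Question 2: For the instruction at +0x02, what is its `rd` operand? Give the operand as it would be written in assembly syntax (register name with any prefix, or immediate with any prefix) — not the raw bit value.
@+02  little-endian(65 c1) = 0xc165
  op=0xc165>>10=0x30 ⇒ addi (RI)
  rd@[9:7]=0x2 ⇒ x2
  imm@[6:0]=0x65 ⇒ #101

x2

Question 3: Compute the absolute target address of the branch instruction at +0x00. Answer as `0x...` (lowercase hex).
0x0892

off 0x00: read fe af as little → 0xaffe
  op=0xaffe>>10=0x2b ⇒ jnz (J)
  imm: (w>>0)&0x3ff=0x3fe (s10→-2) → #-2
  target = base 0x0892 + off 0x00 + 2 + imm -2 = 0x0892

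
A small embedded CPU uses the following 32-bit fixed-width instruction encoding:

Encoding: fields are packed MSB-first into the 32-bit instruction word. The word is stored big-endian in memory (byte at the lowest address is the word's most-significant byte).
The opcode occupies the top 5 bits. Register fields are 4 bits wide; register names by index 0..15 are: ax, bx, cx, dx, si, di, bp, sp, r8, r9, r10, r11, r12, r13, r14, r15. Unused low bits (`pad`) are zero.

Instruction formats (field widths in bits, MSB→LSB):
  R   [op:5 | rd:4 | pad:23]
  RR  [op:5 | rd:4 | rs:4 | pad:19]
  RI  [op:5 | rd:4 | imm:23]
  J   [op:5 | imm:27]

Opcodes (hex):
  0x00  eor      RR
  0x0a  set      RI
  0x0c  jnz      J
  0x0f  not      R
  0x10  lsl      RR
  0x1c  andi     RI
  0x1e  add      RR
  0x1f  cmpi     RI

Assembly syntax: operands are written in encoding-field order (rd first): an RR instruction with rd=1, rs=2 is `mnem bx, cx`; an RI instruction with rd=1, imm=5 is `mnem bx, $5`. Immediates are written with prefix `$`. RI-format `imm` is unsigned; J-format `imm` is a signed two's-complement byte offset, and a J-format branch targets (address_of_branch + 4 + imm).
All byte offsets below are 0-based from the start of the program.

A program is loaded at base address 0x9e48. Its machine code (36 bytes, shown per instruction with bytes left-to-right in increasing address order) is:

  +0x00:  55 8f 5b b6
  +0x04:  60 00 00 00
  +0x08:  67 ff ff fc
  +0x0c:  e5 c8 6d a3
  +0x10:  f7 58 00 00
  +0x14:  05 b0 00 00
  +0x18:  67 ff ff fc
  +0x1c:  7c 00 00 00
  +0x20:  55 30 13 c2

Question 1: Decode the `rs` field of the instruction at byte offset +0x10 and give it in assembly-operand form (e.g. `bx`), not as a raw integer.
r11

[10] f7 58 00 00 → 0xf7580000
  op=0xf7580000>>27=0x1e ⇒ add (RR)
  [26:23] rd=14 = r14
  [22:19] rs=11 = r11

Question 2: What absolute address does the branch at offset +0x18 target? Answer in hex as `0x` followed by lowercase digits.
0x9e60

off 0x18: read 67 ff ff fc as big → 0x67fffffc
  op=0x67fffffc>>27=0xc ⇒ jnz (J)
  imm@[26:0]=0x7fffffc (s27→-4) ⇒ $-4
  target = base 0x9e48 + off 0x18 + 4 + imm -4 = 0x9e60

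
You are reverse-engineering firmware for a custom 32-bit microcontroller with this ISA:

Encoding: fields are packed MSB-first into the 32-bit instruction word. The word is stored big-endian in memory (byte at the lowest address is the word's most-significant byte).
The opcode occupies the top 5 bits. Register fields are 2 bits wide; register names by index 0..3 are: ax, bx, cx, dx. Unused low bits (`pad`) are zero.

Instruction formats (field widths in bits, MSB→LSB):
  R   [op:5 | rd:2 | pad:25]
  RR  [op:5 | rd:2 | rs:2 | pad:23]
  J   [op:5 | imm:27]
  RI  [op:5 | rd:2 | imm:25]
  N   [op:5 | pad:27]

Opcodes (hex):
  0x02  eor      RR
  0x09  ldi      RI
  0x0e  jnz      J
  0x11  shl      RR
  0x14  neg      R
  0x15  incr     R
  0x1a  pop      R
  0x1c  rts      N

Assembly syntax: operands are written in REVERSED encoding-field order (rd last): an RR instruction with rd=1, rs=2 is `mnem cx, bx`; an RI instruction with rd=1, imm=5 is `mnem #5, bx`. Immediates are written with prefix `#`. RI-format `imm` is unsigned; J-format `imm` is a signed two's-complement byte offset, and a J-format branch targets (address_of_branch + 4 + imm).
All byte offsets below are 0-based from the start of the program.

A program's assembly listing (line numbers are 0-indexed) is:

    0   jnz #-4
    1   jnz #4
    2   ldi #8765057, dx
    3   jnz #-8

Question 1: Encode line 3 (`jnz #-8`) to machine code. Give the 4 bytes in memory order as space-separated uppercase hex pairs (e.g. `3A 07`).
77 FF FF F8

line 3 (jnz): pack op=0xe:5|imm=-8:27 = 0x77fffff8; big→ 77 ff ff f8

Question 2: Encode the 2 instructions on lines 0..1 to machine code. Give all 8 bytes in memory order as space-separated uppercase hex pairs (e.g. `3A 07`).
77 FF FF FC 70 00 00 04

line 0 (jnz): pack op=0xe:5|imm=-4:27 = 0x77fffffc; big→ 77 ff ff fc
line 1 (jnz): pack op=0xe:5|imm=4:27 = 0x70000004; big→ 70 00 00 04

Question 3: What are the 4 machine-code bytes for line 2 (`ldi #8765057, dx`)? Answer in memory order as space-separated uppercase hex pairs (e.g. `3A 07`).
line 2 (ldi): pack op=0x9:5|rd=3:2|imm=8765057:25 = 0x4e85be81; big→ 4e 85 be 81

4E 85 BE 81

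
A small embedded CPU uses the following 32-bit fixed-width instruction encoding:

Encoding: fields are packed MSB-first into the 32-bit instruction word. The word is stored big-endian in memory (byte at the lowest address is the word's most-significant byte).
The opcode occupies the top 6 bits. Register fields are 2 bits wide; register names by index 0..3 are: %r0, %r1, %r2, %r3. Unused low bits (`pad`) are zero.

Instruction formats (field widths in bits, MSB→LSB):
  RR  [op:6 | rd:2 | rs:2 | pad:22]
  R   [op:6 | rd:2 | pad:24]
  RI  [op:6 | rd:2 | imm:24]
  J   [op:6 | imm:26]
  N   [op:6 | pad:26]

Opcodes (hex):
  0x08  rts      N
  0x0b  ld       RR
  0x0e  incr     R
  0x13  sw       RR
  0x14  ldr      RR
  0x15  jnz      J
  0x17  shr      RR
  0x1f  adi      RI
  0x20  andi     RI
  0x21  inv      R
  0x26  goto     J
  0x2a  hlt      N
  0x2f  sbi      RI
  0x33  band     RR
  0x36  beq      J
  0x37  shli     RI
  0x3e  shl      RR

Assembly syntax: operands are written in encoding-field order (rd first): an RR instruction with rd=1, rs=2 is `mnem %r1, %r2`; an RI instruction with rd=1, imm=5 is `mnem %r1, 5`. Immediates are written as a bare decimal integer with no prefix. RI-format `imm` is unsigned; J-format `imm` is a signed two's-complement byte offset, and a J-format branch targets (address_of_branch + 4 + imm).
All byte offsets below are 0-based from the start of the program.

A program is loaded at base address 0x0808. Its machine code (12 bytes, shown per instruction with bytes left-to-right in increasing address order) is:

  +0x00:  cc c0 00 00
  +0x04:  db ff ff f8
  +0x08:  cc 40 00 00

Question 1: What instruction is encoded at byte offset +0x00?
band %r0, %r3

+0x00: cc c0 00 00 ⇒ word 0xccc00000 (big)
  opcode bits[31:26]=0x33: band/RR
  rd@[25:24]=0x0 ⇒ %r0
  rs@[23:22]=0x3 ⇒ %r3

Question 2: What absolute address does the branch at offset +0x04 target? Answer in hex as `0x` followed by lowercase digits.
[04] db ff ff f8 → 0xdbfffff8
  top 6b → 0x36 → beq [J]
  imm: (w>>0)&0x3ffffff=0x3fffff8 (s26→-8) → -8
  target = base 0x0808 + off 0x04 + 4 + imm -8 = 0x0808

0x0808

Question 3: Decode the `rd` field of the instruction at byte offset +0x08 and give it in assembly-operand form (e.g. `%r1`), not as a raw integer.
%r0

off 0x08: read cc 40 00 00 as big → 0xcc400000
  opcode bits[31:26]=0x33: band/RR
  [25:24] rd=0 = %r0
  [23:22] rs=1 = %r1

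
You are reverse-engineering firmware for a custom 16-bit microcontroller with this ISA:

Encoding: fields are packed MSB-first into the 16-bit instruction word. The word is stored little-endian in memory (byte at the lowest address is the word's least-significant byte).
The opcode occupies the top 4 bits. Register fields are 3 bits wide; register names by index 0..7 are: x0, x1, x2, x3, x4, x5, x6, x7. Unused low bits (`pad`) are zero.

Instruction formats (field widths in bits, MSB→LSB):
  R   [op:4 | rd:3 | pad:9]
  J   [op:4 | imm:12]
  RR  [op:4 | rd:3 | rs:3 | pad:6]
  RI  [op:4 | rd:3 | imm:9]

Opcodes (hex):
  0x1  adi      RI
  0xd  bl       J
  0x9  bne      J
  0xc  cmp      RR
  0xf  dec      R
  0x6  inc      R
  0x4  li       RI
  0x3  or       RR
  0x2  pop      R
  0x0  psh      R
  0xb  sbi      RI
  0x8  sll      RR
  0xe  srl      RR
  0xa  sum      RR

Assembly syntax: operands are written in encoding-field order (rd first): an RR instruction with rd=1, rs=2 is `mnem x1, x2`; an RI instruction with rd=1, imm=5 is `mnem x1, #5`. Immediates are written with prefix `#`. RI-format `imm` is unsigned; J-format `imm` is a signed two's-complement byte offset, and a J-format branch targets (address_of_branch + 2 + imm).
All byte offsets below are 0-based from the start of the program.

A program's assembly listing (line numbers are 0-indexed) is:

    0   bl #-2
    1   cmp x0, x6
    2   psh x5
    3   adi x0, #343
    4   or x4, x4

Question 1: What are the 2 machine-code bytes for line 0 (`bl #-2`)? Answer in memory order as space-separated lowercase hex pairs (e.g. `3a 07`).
0. bl fields op=0xd:4|imm=-2:12 → word dffeh → fe df

fe df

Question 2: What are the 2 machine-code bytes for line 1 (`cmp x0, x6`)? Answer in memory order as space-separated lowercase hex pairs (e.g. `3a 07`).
80 c1

L1: cmp op=0xc:4|rd=0:3|rs=6:3|pad=0:6 ⇒ 0xc180 ⇒ little 80 c1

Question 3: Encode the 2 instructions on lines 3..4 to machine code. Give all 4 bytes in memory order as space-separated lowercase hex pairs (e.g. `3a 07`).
line 3 (adi): pack op=0x1:4|rd=0:3|imm=343:9 = 0x1157; little→ 57 11
line 4 (or): pack op=0x3:4|rd=4:3|rs=4:3|pad=0:6 = 0x3900; little→ 00 39

57 11 00 39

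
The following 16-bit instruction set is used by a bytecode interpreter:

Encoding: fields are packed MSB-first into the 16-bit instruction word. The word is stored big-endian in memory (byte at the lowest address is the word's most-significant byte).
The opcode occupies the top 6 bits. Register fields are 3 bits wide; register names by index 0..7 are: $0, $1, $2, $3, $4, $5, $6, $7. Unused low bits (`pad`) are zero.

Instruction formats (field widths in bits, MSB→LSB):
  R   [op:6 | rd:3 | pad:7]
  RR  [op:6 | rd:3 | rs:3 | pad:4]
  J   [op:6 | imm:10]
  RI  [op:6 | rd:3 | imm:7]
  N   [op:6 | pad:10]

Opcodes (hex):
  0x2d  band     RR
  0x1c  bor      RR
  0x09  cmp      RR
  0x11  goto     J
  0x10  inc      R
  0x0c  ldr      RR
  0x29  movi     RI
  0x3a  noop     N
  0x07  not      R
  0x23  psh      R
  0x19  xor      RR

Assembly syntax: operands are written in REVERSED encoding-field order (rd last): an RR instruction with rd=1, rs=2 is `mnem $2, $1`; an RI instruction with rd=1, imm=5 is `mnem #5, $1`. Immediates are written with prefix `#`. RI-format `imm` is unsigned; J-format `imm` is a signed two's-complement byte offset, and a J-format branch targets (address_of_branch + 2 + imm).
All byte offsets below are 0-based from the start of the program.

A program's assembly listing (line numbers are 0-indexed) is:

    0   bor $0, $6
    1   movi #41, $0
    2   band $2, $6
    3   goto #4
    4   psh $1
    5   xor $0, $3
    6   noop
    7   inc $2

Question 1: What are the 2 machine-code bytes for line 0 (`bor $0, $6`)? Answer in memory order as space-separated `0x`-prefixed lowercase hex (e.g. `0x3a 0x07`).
0x73 0x00

line 0 (bor): pack op=0x1c:6|rd=6:3|rs=0:3|pad=0:4 = 0x7300; big→ 73 00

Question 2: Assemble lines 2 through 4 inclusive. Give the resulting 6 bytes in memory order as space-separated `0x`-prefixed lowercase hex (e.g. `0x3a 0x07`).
2. band fields op=0x2d:6|rd=6:3|rs=2:3|pad=0:4 → word b720h → b7 20
3. goto fields op=0x11:6|imm=4:10 → word 4404h → 44 04
4. psh fields op=0x23:6|rd=1:3|pad=0:7 → word 8c80h → 8c 80

0xb7 0x20 0x44 0x04 0x8c 0x80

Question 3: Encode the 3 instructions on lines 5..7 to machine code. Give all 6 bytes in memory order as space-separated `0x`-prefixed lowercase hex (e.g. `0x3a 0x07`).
line 5 (xor): pack op=0x19:6|rd=3:3|rs=0:3|pad=0:4 = 0x6580; big→ 65 80
line 6 (noop): pack op=0x3a:6|pad=0:10 = 0xe800; big→ e8 00
line 7 (inc): pack op=0x10:6|rd=2:3|pad=0:7 = 0x4100; big→ 41 00

0x65 0x80 0xe8 0x00 0x41 0x00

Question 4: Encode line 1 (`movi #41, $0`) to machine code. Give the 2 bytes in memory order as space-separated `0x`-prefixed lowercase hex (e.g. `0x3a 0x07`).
0xa4 0x29

1. movi fields op=0x29:6|rd=0:3|imm=41:7 → word a429h → a4 29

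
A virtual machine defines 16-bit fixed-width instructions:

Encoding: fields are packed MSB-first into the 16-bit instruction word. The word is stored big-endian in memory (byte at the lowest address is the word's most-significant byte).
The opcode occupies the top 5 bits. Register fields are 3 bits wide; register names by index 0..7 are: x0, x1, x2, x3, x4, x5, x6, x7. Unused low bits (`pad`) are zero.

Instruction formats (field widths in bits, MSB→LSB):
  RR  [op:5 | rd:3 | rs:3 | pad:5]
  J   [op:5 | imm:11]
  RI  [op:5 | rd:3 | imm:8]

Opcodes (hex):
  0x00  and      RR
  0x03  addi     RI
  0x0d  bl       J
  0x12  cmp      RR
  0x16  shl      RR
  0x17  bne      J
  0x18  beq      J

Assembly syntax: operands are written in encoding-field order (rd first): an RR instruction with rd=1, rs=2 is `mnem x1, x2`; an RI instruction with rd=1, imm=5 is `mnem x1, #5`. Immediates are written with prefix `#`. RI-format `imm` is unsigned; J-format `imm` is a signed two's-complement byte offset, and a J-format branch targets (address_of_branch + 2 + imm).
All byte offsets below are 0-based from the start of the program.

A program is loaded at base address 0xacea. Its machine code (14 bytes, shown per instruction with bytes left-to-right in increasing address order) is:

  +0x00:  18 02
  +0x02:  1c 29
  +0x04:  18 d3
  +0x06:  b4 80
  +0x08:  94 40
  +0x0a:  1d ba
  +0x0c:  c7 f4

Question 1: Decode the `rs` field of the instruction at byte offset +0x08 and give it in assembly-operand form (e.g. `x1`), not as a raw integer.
x2

off 0x08: read 94 40 as big → 0x9440
  opcode bits[15:11]=0x12: cmp/RR
  rd: (w>>8)&0x7=0x4 → x4
  rs: (w>>5)&0x7=0x2 → x2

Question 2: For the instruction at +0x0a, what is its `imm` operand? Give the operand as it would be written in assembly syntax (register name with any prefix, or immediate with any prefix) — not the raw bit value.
@+0a  big-endian(1d ba) = 0x1dba
  op=0x1dba>>11=0x3 ⇒ addi (RI)
  rd: (w>>8)&0x7=0x5 → x5
  imm: (w>>0)&0xff=0xba → #186

#186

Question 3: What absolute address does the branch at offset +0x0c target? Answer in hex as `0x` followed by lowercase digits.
0xacec

+0x0c: c7 f4 ⇒ word 0xc7f4 (big)
  top 5b → 0x18 → beq [J]
  imm: (w>>0)&0x7ff=0x7f4 (s11→-12) → #-12
  target = base 0xacea + off 0x0c + 2 + imm -12 = 0xacec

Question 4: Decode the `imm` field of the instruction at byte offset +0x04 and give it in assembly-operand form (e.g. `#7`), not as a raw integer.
#211

+0x04: 18 d3 ⇒ word 0x18d3 (big)
  top 5b → 0x3 → addi [RI]
  [10:8] rd=0 = x0
  [7:0] imm=211 = #211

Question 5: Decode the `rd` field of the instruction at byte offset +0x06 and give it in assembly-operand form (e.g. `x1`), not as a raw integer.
x4

off 0x06: read b4 80 as big → 0xb480
  top 5b → 0x16 → shl [RR]
  rd@[10:8]=0x4 ⇒ x4
  rs@[7:5]=0x4 ⇒ x4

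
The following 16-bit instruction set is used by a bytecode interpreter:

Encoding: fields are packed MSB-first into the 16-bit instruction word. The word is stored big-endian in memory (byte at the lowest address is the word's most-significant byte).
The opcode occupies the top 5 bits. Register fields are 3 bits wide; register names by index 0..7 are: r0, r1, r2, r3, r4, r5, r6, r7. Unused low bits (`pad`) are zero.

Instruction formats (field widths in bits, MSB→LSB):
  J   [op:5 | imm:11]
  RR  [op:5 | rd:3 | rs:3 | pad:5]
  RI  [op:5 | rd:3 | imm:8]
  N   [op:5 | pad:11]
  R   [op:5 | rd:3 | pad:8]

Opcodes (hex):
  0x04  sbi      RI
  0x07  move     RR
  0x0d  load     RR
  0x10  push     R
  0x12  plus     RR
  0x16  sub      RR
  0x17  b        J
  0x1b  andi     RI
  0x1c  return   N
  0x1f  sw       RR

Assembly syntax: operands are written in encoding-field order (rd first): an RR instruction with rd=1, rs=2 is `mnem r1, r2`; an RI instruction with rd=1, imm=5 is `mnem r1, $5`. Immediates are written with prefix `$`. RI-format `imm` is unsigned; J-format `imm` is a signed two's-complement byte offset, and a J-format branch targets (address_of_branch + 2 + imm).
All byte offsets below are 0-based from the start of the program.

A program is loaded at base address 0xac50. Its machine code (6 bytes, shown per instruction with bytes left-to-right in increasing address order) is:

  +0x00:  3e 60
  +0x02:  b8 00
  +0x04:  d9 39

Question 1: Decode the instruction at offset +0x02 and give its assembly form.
+0x02: b8 00 ⇒ word 0xb800 (big)
  op=0xb800>>11=0x17 ⇒ b (J)
  [10:0] imm=0 = $0

b $0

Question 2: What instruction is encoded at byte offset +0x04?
@+04  big-endian(d9 39) = 0xd939
  opcode bits[15:11]=0x1b: andi/RI
  rd@[10:8]=0x1 ⇒ r1
  imm@[7:0]=0x39 ⇒ $57

andi r1, $57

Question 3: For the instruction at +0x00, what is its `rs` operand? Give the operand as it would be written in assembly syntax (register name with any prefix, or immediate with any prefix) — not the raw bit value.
off 0x00: read 3e 60 as big → 0x3e60
  opcode bits[15:11]=0x7: move/RR
  [10:8] rd=6 = r6
  [7:5] rs=3 = r3

r3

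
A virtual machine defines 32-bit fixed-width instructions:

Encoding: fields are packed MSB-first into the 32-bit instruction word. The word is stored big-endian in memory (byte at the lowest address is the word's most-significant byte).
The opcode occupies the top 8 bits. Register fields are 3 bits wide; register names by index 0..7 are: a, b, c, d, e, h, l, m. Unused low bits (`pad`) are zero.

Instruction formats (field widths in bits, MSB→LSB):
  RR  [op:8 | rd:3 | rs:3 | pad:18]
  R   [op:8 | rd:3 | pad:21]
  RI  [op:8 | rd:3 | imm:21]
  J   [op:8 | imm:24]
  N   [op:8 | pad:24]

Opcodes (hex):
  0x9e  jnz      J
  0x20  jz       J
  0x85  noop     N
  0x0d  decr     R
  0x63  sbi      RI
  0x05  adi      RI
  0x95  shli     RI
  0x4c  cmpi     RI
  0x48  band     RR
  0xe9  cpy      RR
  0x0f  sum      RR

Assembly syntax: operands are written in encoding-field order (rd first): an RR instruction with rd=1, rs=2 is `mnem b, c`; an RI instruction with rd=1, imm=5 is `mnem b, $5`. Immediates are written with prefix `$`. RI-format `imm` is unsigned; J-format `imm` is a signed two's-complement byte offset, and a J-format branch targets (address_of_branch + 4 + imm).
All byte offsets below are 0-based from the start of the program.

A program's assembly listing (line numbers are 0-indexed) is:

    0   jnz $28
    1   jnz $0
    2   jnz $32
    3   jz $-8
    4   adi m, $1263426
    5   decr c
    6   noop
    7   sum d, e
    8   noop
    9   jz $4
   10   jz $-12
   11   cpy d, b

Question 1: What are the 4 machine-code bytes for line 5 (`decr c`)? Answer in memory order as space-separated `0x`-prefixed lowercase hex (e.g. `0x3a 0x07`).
5. decr fields op=0xd:8|rd=2:3|pad=0:21 → word 0d400000h → 0d 40 00 00

0x0d 0x40 0x00 0x00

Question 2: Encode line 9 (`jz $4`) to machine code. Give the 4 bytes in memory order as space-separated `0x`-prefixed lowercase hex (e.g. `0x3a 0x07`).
0x20 0x00 0x00 0x04

line 9 (jz): pack op=0x20:8|imm=4:24 = 0x20000004; big→ 20 00 00 04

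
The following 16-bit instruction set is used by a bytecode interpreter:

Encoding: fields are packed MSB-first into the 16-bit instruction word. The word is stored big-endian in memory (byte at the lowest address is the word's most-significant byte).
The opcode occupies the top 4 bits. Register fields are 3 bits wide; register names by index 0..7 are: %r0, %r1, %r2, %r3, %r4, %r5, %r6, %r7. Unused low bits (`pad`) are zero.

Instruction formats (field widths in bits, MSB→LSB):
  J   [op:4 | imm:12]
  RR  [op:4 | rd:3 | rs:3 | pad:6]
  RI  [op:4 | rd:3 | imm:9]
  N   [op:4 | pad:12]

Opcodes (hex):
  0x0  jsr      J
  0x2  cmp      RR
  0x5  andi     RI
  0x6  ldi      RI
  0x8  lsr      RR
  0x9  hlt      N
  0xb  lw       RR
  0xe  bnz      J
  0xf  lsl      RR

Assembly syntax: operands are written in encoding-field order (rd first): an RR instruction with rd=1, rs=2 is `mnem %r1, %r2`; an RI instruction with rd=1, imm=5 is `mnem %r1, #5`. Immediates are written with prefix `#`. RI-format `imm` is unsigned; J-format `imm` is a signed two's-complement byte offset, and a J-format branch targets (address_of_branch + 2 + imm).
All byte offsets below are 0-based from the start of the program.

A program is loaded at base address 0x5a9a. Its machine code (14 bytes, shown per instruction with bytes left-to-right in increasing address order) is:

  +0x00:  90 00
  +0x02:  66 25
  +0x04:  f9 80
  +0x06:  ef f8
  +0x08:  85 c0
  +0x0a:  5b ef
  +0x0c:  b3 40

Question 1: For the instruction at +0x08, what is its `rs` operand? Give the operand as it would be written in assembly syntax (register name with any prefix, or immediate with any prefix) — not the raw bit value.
%r7

+0x08: 85 c0 ⇒ word 0x85c0 (big)
  op=0x85c0>>12=0x8 ⇒ lsr (RR)
  rd: (w>>9)&0x7=0x2 → %r2
  rs: (w>>6)&0x7=0x7 → %r7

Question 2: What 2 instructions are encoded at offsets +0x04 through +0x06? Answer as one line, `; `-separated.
lsl %r4, %r6; bnz #-8

+0x04: f9 80 ⇒ word 0xf980 (big)
  op=0xf980>>12=0xf ⇒ lsl (RR)
  [11:9] rd=4 = %r4
  [8:6] rs=6 = %r6
+0x06: ef f8 ⇒ word 0xeff8 (big)
  op=0xeff8>>12=0xe ⇒ bnz (J)
  [11:0] imm=4088 (s12→-8) = #-8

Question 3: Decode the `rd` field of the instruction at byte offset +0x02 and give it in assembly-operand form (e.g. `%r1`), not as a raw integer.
%r3

[02] 66 25 → 0x6625
  opcode bits[15:12]=0x6: ldi/RI
  rd@[11:9]=0x3 ⇒ %r3
  imm@[8:0]=0x25 ⇒ #37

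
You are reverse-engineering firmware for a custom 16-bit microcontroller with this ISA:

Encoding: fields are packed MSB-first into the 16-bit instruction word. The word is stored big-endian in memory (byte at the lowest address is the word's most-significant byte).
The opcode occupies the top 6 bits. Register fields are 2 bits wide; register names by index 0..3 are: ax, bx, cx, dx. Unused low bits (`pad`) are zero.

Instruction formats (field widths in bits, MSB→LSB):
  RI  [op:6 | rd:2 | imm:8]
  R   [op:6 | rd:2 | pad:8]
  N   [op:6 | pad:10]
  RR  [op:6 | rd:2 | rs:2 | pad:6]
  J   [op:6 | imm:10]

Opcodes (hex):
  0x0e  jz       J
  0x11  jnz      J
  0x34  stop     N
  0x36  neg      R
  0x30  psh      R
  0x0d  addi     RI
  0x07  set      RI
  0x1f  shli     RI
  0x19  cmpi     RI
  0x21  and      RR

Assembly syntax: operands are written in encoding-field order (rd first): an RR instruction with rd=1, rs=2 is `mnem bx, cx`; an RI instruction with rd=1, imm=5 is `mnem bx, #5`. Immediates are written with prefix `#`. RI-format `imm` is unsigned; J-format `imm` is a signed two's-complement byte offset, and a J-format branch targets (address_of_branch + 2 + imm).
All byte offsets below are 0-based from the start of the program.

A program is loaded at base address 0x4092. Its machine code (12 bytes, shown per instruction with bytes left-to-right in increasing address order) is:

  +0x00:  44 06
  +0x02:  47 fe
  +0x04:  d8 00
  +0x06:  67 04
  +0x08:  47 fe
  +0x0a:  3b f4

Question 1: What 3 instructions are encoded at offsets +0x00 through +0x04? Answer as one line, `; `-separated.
@+00  big-endian(44 06) = 0x4406
  op=0x4406>>10=0x11 ⇒ jnz (J)
  imm@[9:0]=0x6 ⇒ #6
@+02  big-endian(47 fe) = 0x47fe
  op=0x47fe>>10=0x11 ⇒ jnz (J)
  imm@[9:0]=0x3fe (s10→-2) ⇒ #-2
@+04  big-endian(d8 00) = 0xd800
  op=0xd800>>10=0x36 ⇒ neg (R)
  rd@[9:8]=0x0 ⇒ ax

jnz #6; jnz #-2; neg ax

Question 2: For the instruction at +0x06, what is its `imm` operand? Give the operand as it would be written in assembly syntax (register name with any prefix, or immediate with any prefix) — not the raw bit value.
+0x06: 67 04 ⇒ word 0x6704 (big)
  top 6b → 0x19 → cmpi [RI]
  [9:8] rd=3 = dx
  [7:0] imm=4 = #4

#4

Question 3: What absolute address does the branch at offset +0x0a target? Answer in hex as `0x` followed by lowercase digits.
[0a] 3b f4 → 0x3bf4
  op=0x3bf4>>10=0xe ⇒ jz (J)
  [9:0] imm=1012 (s10→-12) = #-12
  target = base 0x4092 + off 0x0a + 2 + imm -12 = 0x4092

0x4092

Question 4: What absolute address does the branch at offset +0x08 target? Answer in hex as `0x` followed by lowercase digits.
@+08  big-endian(47 fe) = 0x47fe
  opcode bits[15:10]=0x11: jnz/J
  imm: (w>>0)&0x3ff=0x3fe (s10→-2) → #-2
  target = base 0x4092 + off 0x08 + 2 + imm -2 = 0x409a

0x409a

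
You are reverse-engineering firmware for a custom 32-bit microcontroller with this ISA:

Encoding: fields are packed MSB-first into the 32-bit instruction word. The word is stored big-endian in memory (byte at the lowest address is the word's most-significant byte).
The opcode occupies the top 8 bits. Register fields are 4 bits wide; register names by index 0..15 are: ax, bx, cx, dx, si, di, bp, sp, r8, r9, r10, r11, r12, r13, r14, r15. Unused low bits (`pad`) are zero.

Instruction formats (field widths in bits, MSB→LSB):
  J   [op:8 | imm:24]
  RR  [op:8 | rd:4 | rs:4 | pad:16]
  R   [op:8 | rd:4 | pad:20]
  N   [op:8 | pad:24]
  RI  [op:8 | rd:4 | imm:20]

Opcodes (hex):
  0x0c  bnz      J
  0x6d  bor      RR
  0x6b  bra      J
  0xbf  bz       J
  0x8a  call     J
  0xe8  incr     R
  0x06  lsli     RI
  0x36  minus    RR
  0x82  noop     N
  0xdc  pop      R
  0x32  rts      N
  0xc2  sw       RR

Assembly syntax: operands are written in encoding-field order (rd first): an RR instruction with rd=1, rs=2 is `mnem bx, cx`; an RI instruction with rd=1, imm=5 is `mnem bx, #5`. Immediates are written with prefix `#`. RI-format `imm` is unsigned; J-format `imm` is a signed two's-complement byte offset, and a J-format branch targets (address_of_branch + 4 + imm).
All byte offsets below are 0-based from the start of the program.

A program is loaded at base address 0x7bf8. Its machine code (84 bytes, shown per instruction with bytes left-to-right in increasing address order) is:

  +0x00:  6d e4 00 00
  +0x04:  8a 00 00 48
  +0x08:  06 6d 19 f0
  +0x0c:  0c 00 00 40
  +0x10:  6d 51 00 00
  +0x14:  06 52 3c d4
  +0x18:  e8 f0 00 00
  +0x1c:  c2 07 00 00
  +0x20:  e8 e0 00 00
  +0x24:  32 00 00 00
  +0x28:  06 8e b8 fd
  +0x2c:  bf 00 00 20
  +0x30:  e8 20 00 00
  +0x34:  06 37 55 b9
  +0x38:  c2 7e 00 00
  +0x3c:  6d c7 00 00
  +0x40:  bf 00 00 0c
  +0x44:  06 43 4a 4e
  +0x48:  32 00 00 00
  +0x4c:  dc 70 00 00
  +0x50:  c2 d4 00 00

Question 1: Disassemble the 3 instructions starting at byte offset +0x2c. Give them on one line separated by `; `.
bz #32; incr cx; lsli dx, #480697

+0x2c: bf 00 00 20 ⇒ word 0xbf000020 (big)
  op=0xbf000020>>24=0xbf ⇒ bz (J)
  imm@[23:0]=0x20 ⇒ #32
+0x30: e8 20 00 00 ⇒ word 0xe8200000 (big)
  op=0xe8200000>>24=0xe8 ⇒ incr (R)
  rd@[23:20]=0x2 ⇒ cx
+0x34: 06 37 55 b9 ⇒ word 0x063755b9 (big)
  op=0x063755b9>>24=0x6 ⇒ lsli (RI)
  rd@[23:20]=0x3 ⇒ dx
  imm@[19:0]=0x755b9 ⇒ #480697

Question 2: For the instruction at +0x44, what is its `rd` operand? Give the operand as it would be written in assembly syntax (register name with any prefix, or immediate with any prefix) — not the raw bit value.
[44] 06 43 4a 4e → 0x06434a4e
  opcode bits[31:24]=0x6: lsli/RI
  rd: (w>>20)&0xf=0x4 → si
  imm: (w>>0)&0xfffff=0x34a4e → #215630

si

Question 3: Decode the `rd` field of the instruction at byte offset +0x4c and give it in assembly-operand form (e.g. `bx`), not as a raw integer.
+0x4c: dc 70 00 00 ⇒ word 0xdc700000 (big)
  opcode bits[31:24]=0xdc: pop/R
  rd@[23:20]=0x7 ⇒ sp

sp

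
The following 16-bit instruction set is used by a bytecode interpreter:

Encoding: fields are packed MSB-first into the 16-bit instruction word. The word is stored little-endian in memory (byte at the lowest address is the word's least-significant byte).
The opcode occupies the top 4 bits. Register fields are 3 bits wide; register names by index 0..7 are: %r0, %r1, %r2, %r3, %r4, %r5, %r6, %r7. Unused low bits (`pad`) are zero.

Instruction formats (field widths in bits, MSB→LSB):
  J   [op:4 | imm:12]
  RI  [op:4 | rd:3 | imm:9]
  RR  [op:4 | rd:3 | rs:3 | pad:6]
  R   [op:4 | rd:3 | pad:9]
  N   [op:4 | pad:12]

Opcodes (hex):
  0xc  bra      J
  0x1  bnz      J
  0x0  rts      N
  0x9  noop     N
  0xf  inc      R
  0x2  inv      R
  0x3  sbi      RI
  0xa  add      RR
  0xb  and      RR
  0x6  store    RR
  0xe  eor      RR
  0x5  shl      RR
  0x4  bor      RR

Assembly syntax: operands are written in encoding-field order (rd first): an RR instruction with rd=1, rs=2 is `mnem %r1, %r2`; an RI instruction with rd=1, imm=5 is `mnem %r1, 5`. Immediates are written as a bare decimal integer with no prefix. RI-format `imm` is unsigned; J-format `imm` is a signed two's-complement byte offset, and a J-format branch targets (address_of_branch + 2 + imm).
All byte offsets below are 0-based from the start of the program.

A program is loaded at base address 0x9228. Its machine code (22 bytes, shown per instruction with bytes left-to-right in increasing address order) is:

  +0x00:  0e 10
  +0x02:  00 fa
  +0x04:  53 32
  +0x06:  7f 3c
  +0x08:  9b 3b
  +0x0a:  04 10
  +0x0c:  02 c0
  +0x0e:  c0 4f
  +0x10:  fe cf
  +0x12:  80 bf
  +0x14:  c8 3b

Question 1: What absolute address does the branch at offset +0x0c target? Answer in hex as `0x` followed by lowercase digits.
0x9238

@+0c  little-endian(02 c0) = 0xc002
  opcode bits[15:12]=0xc: bra/J
  [11:0] imm=2 = 2
  target = base 0x9228 + off 0x0c + 2 + imm 2 = 0x9238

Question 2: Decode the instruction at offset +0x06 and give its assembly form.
@+06  little-endian(7f 3c) = 0x3c7f
  op=0x3c7f>>12=0x3 ⇒ sbi (RI)
  rd@[11:9]=0x6 ⇒ %r6
  imm@[8:0]=0x7f ⇒ 127

sbi %r6, 127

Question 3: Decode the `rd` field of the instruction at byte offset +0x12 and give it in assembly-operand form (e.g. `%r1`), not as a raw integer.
%r7

@+12  little-endian(80 bf) = 0xbf80
  op=0xbf80>>12=0xb ⇒ and (RR)
  rd: (w>>9)&0x7=0x7 → %r7
  rs: (w>>6)&0x7=0x6 → %r6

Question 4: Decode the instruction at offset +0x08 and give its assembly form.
sbi %r5, 411

off 0x08: read 9b 3b as little → 0x3b9b
  op=0x3b9b>>12=0x3 ⇒ sbi (RI)
  rd@[11:9]=0x5 ⇒ %r5
  imm@[8:0]=0x19b ⇒ 411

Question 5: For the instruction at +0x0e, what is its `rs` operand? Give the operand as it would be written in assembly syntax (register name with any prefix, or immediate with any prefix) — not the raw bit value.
%r7

off 0x0e: read c0 4f as little → 0x4fc0
  op=0x4fc0>>12=0x4 ⇒ bor (RR)
  rd: (w>>9)&0x7=0x7 → %r7
  rs: (w>>6)&0x7=0x7 → %r7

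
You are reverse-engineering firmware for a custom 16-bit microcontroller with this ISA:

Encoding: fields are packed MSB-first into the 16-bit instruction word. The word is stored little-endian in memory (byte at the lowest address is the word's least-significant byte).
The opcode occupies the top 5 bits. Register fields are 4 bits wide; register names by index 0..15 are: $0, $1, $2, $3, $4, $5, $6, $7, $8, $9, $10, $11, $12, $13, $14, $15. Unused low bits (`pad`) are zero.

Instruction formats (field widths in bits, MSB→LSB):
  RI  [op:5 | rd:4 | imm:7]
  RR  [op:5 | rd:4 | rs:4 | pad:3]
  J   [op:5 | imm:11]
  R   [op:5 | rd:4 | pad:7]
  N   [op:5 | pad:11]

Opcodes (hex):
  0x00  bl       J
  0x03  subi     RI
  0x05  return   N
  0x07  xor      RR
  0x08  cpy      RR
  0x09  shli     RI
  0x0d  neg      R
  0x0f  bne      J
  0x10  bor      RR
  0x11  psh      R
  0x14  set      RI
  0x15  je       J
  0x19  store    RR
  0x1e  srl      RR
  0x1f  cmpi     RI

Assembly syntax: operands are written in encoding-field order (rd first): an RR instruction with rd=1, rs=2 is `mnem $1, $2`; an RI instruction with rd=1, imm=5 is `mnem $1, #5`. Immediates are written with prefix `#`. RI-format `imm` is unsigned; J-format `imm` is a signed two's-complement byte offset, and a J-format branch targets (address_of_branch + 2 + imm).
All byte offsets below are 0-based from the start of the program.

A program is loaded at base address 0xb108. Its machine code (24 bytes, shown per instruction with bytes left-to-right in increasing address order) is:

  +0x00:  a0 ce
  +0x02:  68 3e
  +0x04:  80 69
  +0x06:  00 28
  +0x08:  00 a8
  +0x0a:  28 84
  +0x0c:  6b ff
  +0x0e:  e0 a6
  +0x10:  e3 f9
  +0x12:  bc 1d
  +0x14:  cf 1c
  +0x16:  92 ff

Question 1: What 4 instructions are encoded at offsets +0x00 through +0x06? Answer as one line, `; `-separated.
store $13, $4; xor $12, $13; neg $3; return

@+00  little-endian(a0 ce) = 0xcea0
  opcode bits[15:11]=0x19: store/RR
  rd@[10:7]=0xd ⇒ $13
  rs@[6:3]=0x4 ⇒ $4
@+02  little-endian(68 3e) = 0x3e68
  opcode bits[15:11]=0x7: xor/RR
  rd@[10:7]=0xc ⇒ $12
  rs@[6:3]=0xd ⇒ $13
@+04  little-endian(80 69) = 0x6980
  opcode bits[15:11]=0xd: neg/R
  rd@[10:7]=0x3 ⇒ $3
@+06  little-endian(00 28) = 0x2800
  opcode bits[15:11]=0x5: return/N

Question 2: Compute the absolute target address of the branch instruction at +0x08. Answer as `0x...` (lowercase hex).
[08] 00 a8 → 0xa800
  top 5b → 0x15 → je [J]
  [10:0] imm=0 = #0
  target = base 0xb108 + off 0x08 + 2 + imm 0 = 0xb112

0xb112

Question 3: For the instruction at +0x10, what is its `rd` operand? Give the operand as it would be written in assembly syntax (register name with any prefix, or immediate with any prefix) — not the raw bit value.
$3

off 0x10: read e3 f9 as little → 0xf9e3
  top 5b → 0x1f → cmpi [RI]
  [10:7] rd=3 = $3
  [6:0] imm=99 = #99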